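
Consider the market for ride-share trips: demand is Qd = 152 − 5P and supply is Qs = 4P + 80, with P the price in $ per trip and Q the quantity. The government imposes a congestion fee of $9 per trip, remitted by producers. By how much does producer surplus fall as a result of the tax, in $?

Without the tax, 152 − 5P = 4P + 80 gives 9P = 72, so P* = $8 and Q* = 112.
With the tax collected from producers, supply shifts: Qs = 4(P − 9) + 80.
New equilibrium: buyers pay $12, producers receive $3, Q = 92. (Wedge: Pb − Ps = 9.)
ΔPS is the trapezoid between Q = 92 and Q = 112 of height $5: ½ · (112 + 92) · 5 = $510.

Producer surplus falls by $510.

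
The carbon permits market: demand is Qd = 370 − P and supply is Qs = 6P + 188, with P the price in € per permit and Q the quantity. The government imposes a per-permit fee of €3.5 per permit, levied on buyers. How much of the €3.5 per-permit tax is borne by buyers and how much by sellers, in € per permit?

Before the tax: set 370 − P = 6P + 188 → P* = €26, Q* = 344.
With the tax collected from buyers, demand (in seller-price terms) shifts: Qd = 370 − (P + 3.5).
Solving gives Q = 341 with buyers paying €29 and sellers receiving €25.5 (the €3.5 wedge).
Burden on buyers: €3; on sellers: €0.5. (They sum to €3.5.)

Buyers bear €3 per permit; sellers bear €0.5 per permit.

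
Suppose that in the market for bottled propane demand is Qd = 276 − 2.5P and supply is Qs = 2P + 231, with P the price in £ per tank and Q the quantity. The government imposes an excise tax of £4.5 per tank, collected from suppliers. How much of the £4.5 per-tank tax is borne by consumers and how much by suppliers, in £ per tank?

Before the tax: set 276 − 2.5P = 2P + 231 → P* = £10, Q* = 251.
With the tax collected from suppliers, supply shifts: Qs = 2(P − 4.5) + 231.
New equilibrium: consumers pay £12, suppliers receive £7.5, Q = 246. (Wedge: Pb − Ps = 4.5.)
Burden on consumers: £2; on suppliers: £2.5. (They sum to £4.5.)
The less price-elastic side of the market bears the larger share of a per-unit tax.

Consumers bear £2 per tank; suppliers bear £2.5 per tank.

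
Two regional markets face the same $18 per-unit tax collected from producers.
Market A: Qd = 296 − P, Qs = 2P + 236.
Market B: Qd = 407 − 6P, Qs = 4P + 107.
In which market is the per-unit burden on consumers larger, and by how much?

Market A: pre-tax P* = $20, Q* = 276; post-tax Q = 264; per-unit burden on consumers = $12.
Market B: pre-tax P* = $30, Q* = 227; post-tax Q = 183.8; per-unit burden on consumers = $7.2.
Difference: $12 vs $7.2 → market A is larger by $4.8.

Market A, by $4.8.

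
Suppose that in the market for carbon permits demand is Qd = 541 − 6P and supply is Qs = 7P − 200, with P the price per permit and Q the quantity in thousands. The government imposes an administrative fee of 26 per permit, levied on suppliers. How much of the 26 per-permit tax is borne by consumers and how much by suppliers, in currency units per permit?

Without the tax, 541 − 6P = 7P − 200 gives 13P = 741, so P* = 57 and Q* = 199.
With the tax collected from suppliers, supply shifts: Qs = 7(P − 26) − 200.
New equilibrium: consumers pay 71, suppliers receive 45, Q = 115. (Wedge: Pb − Ps = 26.)
Burden on consumers: 14; on suppliers: 12. (They sum to 26.)
The less price-elastic side of the market bears the larger share of a per-unit tax.

Consumers bear 14 per permit; suppliers bear 12 per permit.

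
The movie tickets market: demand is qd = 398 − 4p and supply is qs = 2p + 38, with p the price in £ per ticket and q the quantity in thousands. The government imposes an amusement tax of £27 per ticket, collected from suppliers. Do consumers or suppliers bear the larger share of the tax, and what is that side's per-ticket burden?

Before the tax: set 398 − 4p = 2p + 38 → p* = £60, q* = 158.
With the tax collected from suppliers, supply shifts: qs = 2(p − 27) + 38.
Solving gives q = 122 with consumers paying £69 and suppliers receiving £42 (the £27 wedge).
Per-ticket burden: consumers £9, suppliers £18.
Suppliers take the larger share because supply is less price-elastic here (demand slope 4 vs supply slope 2).

Suppliers bear the larger share: £18 per ticket.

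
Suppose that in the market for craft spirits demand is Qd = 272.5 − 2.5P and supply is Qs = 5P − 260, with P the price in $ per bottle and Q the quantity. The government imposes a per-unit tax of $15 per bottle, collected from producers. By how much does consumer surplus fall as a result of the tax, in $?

Without the tax, 272.5 − 2.5P = 5P − 260 gives 7.5P = 532.5, so P* = $71 and Q* = 95.
With the tax collected from producers, supply shifts: Qs = 5(P − 15) − 260.
Solving gives Q = 70 with consumers paying $81 and producers receiving $66 (the $15 wedge).
ΔCS is the trapezoid between Q = 70 and Q = 95 of height $10: ½ · (95 + 70) · 10 = $825.

Consumer surplus falls by $825.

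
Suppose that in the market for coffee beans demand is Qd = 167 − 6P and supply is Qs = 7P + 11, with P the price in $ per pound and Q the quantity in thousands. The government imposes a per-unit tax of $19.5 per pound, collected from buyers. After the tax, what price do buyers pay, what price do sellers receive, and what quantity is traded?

Buyers pay $22.5; sellers receive $3; quantity = 32.

Before the tax: set 167 − 6P = 7P + 11 → P* = $12, Q* = 95.
With the tax collected from buyers, demand (in seller-price terms) shifts: Qd = 167 − 6(P + 19.5).
New equilibrium: buyers pay $22.5, sellers receive $3, Q = 32. (Wedge: Pb − Ps = 19.5.)
The less price-elastic side of the market bears the larger share of a per-unit tax.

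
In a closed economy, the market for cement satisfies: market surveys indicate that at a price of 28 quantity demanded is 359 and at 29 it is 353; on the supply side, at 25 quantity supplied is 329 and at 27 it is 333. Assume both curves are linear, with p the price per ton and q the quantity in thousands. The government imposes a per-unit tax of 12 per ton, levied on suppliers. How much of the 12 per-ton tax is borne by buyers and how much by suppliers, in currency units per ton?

Buyers bear 3 per ton; suppliers bear 9 per ton.

Demand slope: (353 − 359)/(29 − 28) = -6, so qd = 527 − 6p.
Supply slope: (333 − 329)/(27 − 25) = 2, so qs = 2p + 279.
Before the tax: set 527 − 6p = 2p + 279 → p* = 31, q* = 341.
With the tax collected from suppliers, supply shifts: qs = 2(p − 12) + 279.
Solving gives q = 323 with buyers paying 34 and suppliers receiving 22 (the 12 wedge).
Burden on buyers: 3; on suppliers: 9. (They sum to 12.)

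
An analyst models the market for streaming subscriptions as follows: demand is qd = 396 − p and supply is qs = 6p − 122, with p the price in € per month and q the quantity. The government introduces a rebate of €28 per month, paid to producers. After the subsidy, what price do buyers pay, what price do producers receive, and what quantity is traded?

Buyers pay €50; producers receive €78; quantity = 346.

Without the subsidy, 396 − p = 6p − 122 gives 7p = 518, so p* = €74 and q* = 322.
With a per-unit subsidy paid to producers, each receives p + 28 per unit sold, so supply becomes qs = 6(p + 28) − 122.
Solving gives q = 346 with buyers paying €50 and producers receiving €78 (the €28 wedge).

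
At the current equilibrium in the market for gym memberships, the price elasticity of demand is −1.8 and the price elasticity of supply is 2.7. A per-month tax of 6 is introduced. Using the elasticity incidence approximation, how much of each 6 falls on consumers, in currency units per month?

Incidence ratio: consumers' share ≈ εs / (εs + |εd|) = 2.7 / (2.7 + 1.8) = 0.6.
So consumers bear ≈ 0.6 × 6 = 3.6; sellers bear 2.4.

Consumers bear ≈ 3.6 per month.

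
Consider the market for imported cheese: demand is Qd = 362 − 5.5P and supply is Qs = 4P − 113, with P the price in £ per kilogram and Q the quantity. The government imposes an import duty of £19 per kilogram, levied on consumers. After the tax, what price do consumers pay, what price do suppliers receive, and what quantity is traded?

Before the tax: set 362 − 5.5P = 4P − 113 → P* = £50, Q* = 87.
With the tax collected from consumers, demand (in seller-price terms) shifts: Qd = 362 − 5.5(P + 19).
New equilibrium: consumers pay £58, suppliers receive £39, Q = 43. (Wedge: Pb − Ps = 19.)

Consumers pay £58; suppliers receive £39; quantity = 43.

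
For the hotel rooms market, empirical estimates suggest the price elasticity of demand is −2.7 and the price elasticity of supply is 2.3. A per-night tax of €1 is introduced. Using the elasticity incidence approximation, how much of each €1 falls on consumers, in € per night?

Consumers bear ≈ €0.46 per night.

Incidence ratio: consumers' share ≈ εs / (εs + |εd|) = 2.3 / (2.3 + 2.7) = 0.46.
So consumers bear ≈ 0.46 × €1 = €0.46; sellers bear €0.54.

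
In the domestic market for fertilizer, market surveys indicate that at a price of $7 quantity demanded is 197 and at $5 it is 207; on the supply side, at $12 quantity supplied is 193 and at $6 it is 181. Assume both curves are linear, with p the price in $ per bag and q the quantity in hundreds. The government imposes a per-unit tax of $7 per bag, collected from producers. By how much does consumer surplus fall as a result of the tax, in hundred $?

Demand slope: (207 − 197)/(5 − 7) = -5, so qd = 232 − 5p.
Supply slope: (181 − 193)/(6 − 12) = 2, so qs = 2p + 169.
Without the tax, 232 − 5p = 2p + 169 gives 7p = 63, so p* = $9 and q* = 187.
With the tax collected from producers, supply shifts: qs = 2(p − 7) + 169.
Solving gives q = 177 with buyers paying $11 and producers receiving $4 (the $7 wedge).
ΔCS is the trapezoid between Q = 177 and Q = 187 of height $2: ½ · (187 + 177) · 2 = $364.

Consumer surplus falls by $364 hundred.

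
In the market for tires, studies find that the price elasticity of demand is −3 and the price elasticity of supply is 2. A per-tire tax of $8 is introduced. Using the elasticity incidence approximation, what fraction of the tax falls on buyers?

Buyers' share ≈ 0.4.

Incidence ratio: buyers' share ≈ εs / (εs + |εd|) = 2 / (2 + 3) = 0.4.
Supply is the less elastic side, so buyers bear the smaller share.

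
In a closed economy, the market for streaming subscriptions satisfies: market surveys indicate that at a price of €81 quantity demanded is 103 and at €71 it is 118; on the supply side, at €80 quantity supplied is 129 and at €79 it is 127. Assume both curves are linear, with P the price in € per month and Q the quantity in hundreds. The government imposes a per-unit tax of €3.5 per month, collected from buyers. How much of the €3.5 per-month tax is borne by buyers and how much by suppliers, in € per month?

Buyers bear €2 per month; suppliers bear €1.5 per month.

Demand slope: (118 − 103)/(71 − 81) = -1.5, so Qd = 224.5 − 1.5P.
Supply slope: (127 − 129)/(79 − 80) = 2, so Qs = 2P − 31.
Without the tax, 224.5 − 1.5P = 2P − 31 gives 3.5P = 255.5, so P* = €73 and Q* = 115.
With the tax collected from buyers, demand (in seller-price terms) shifts: Qd = 224.5 − 1.5(P + 3.5).
Solving gives Q = 112 with buyers paying €75 and suppliers receiving €71.5 (the €3.5 wedge).
Burden on buyers: €2; on suppliers: €1.5. (They sum to €3.5.)
The less price-elastic side of the market bears the larger share of a per-unit tax.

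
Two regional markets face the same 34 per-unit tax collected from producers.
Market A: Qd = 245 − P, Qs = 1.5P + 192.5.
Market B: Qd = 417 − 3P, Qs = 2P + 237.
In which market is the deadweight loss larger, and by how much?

Market A: pre-tax P* = 21, Q* = 224; post-tax Q = 203.6; deadweight loss = 346.8.
Market B: pre-tax P* = 36, Q* = 309; post-tax Q = 268.2; deadweight loss = 693.6.
Difference: 346.8 vs 693.6 → market B is larger by 346.8.

Market B, by 346.8.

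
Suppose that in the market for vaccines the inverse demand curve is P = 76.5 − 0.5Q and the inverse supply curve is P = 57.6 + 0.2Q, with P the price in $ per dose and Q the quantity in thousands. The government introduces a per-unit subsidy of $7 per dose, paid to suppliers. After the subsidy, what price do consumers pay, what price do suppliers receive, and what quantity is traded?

Inverting to Q(P) form: Qd = 153 − 2P; Qs = 5P − 288.
Without the subsidy, 153 − 2P = 5P − 288 gives 7P = 441, so P* = $63 and Q* = 27.
With a per-unit subsidy paid to suppliers, each receives P + 7 per unit sold, so supply becomes Qs = 5(P + 7) − 288.
New equilibrium: consumers pay $58, suppliers receive $65, Q = 37. (Wedge: Pb − Ps = −7.)

Consumers pay $58; suppliers receive $65; quantity = 37.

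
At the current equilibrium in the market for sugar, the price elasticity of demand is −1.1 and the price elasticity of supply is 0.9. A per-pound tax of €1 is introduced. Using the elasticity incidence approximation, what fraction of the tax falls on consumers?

Consumers' share ≈ 0.45.

Incidence ratio: consumers' share ≈ εs / (εs + |εd|) = 0.9 / (0.9 + 1.1) = 0.45.
Supply is the less elastic side, so consumers bear the smaller share.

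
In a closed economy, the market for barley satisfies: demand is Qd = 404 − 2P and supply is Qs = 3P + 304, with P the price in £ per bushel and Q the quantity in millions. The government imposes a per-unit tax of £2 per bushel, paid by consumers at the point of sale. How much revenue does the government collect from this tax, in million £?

Before the tax: set 404 − 2P = 3P + 304 → P* = £20, Q* = 364.
With the tax collected from consumers, demand (in seller-price terms) shifts: Qd = 404 − 2(P + 2).
New equilibrium: consumers pay £21.2, sellers receive £19.2, Q = 361.6. (Wedge: Pb − Ps = 2.)
Revenue = t · Q = 2 · 361.6 = £723.2.

Tax revenue = £723.2 million.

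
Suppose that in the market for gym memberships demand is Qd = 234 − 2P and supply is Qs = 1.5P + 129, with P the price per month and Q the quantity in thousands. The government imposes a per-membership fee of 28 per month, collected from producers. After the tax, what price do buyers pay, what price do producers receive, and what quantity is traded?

Buyers pay 42; producers receive 14; quantity = 150.

Without the tax, 234 − 2P = 1.5P + 129 gives 3.5P = 105, so P* = 30 and Q* = 174.
With the tax collected from producers, supply shifts: Qs = 1.5(P − 28) + 129.
Solving gives Q = 150 with buyers paying 42 and producers receiving 14 (the 28 wedge).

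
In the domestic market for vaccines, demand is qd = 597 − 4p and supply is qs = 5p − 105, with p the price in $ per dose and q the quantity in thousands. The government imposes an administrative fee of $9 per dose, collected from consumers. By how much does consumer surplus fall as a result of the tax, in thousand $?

Without the tax, 597 − 4p = 5p − 105 gives 9p = 702, so p* = $78 and q* = 285.
With the tax collected from consumers, demand (in seller-price terms) shifts: qd = 597 − 4(p + 9).
New equilibrium: consumers pay $83, sellers receive $74, q = 265. (Wedge: pb − ps = 9.)
ΔCS is the trapezoid between Q = 265 and Q = 285 of height $5: ½ · (285 + 265) · 5 = $1375.

Consumer surplus falls by $1375 thousand.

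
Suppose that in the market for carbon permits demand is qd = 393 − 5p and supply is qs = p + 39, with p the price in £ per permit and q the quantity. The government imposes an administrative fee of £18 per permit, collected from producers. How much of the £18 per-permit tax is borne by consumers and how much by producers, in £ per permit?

Consumers bear £3 per permit; producers bear £15 per permit.

Without the tax, 393 − 5p = p + 39 gives 6p = 354, so p* = £59 and q* = 98.
With the tax collected from producers, supply shifts: qs = (p − 18) + 39.
New equilibrium: consumers pay £62, producers receive £44, q = 83. (Wedge: pb − ps = 18.)
Burden on consumers: £3; on producers: £15. (They sum to £18.)
The less price-elastic side of the market bears the larger share of a per-unit tax.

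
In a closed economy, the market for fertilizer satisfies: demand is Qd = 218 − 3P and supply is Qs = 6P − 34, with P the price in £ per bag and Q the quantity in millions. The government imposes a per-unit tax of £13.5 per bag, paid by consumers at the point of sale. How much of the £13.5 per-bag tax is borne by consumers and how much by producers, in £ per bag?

Consumers bear £9 per bag; producers bear £4.5 per bag.

Without the tax, 218 − 3P = 6P − 34 gives 9P = 252, so P* = £28 and Q* = 134.
With the tax collected from consumers, demand (in seller-price terms) shifts: Qd = 218 − 3(P + 13.5).
New equilibrium: consumers pay £37, producers receive £23.5, Q = 107. (Wedge: Pb − Ps = 13.5.)
Burden on consumers: £9; on producers: £4.5. (They sum to £13.5.)
The less price-elastic side of the market bears the larger share of a per-unit tax.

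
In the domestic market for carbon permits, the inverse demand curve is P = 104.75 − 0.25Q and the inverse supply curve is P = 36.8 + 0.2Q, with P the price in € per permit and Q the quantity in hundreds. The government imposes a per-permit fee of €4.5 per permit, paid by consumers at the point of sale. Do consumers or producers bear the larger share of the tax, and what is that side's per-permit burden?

Rewrite in direct form: Qd = 419 − 4P and Qs = 5P − 184.
Without the tax, 419 − 4P = 5P − 184 gives 9P = 603, so P* = €67 and Q* = 151.
With the tax collected from consumers, demand (in seller-price terms) shifts: Qd = 419 − 4(P + 4.5).
Solving gives Q = 141 with consumers paying €69.5 and producers receiving €65 (the €4.5 wedge).
Per-permit burden: consumers €2.5, producers €2.
Consumers take the larger share because demand is less price-elastic here (demand slope 4 vs supply slope 5).

Consumers bear the larger share: €2.5 per permit.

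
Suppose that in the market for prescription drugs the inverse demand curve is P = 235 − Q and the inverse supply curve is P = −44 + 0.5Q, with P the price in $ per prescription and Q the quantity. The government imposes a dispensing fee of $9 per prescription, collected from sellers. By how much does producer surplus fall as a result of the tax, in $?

Producer surplus falls by $549.

Rewrite in direct form: Qd = 235 − P and Qs = 2P + 88.
Without the tax, 235 − P = 2P + 88 gives 3P = 147, so P* = $49 and Q* = 186.
With the tax collected from sellers, supply shifts: Qs = 2(P − 9) + 88.
Solving gives Q = 180 with consumers paying $55 and sellers receiving $46 (the $9 wedge).
ΔPS is the trapezoid between Q = 180 and Q = 186 of height $3: ½ · (186 + 180) · 3 = $549.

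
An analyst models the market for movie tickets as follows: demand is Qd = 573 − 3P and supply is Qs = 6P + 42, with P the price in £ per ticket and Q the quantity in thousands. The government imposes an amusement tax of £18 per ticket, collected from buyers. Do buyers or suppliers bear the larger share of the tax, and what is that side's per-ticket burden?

Without the tax, 573 − 3P = 6P + 42 gives 9P = 531, so P* = £59 and Q* = 396.
With the tax collected from buyers, demand (in seller-price terms) shifts: Qd = 573 − 3(P + 18).
New equilibrium: buyers pay £71, suppliers receive £53, Q = 360. (Wedge: Pb − Ps = 18.)
Per-ticket burden: buyers £12, suppliers £6.
Buyers take the larger share because demand is less price-elastic here (demand slope 3 vs supply slope 6).
The less price-elastic side of the market bears the larger share of a per-unit tax.

Buyers bear the larger share: £12 per ticket.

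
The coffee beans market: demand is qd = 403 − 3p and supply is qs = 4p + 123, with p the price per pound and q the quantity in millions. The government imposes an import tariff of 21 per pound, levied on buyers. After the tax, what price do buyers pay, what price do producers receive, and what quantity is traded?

Before the tax: set 403 − 3p = 4p + 123 → p* = 40, q* = 283.
With the tax collected from buyers, demand (in seller-price terms) shifts: qd = 403 − 3(p + 21).
New equilibrium: buyers pay 52, producers receive 31, q = 247. (Wedge: pb − ps = 21.)

Buyers pay 52; producers receive 31; quantity = 247.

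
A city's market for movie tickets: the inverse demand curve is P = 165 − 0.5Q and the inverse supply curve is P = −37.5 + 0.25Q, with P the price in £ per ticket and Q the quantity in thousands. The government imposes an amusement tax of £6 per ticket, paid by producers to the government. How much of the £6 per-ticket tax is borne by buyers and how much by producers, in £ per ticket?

Rewrite in direct form: Qd = 330 − 2P and Qs = 4P + 150.
Without the tax, 330 − 2P = 4P + 150 gives 6P = 180, so P* = £30 and Q* = 270.
With the tax collected from producers, supply shifts: Qs = 4(P − 6) + 150.
Solving gives Q = 262 with buyers paying £34 and producers receiving £28 (the £6 wedge).
Burden on buyers: £4; on producers: £2. (They sum to £6.)
The less price-elastic side of the market bears the larger share of a per-unit tax.

Buyers bear £4 per ticket; producers bear £2 per ticket.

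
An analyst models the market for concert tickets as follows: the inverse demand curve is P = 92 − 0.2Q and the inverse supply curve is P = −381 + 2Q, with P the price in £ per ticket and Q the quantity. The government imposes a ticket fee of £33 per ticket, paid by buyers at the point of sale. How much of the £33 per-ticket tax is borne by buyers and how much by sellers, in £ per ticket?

Inverting to Q(P) form: Qd = 460 − 5P; Qs = 0.5P + 190.5.
Before the tax: set 460 − 5P = 0.5P + 190.5 → P* = £49, Q* = 215.
With the tax collected from buyers, demand (in seller-price terms) shifts: Qd = 460 − 5(P + 33).
Solving gives Q = 200 with buyers paying £52 and sellers receiving £19 (the £33 wedge).
Burden on buyers: £3; on sellers: £30. (They sum to £33.)

Buyers bear £3 per ticket; sellers bear £30 per ticket.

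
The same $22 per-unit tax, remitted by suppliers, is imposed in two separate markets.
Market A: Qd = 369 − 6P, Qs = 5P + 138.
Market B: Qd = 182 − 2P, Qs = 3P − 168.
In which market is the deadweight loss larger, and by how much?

Market A: pre-tax P* = $21, Q* = 243; post-tax Q = 183; deadweight loss = $660.
Market B: pre-tax P* = $70, Q* = 42; post-tax Q = 15.6; deadweight loss = $290.4.
Difference: $660 vs $290.4 → market A is larger by $369.6.

Market A, by $369.6.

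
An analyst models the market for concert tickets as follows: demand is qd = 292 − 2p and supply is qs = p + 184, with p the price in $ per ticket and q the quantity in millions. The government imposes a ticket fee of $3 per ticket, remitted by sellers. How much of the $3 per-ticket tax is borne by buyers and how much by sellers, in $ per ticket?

Without the tax, 292 − 2p = p + 184 gives 3p = 108, so p* = $36 and q* = 220.
With the tax collected from sellers, supply shifts: qs = (p − 3) + 184.
Solving gives q = 218 with buyers paying $37 and sellers receiving $34 (the $3 wedge).
Burden on buyers: $1; on sellers: $2. (They sum to $3.)
The less price-elastic side of the market bears the larger share of a per-unit tax.

Buyers bear $1 per ticket; sellers bear $2 per ticket.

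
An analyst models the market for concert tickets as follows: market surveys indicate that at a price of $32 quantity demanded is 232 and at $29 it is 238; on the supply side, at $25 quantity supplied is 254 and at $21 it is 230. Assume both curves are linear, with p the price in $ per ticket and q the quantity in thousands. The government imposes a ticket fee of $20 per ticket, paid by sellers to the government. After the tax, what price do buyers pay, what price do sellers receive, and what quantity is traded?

Buyers pay $39; sellers receive $19; quantity = 218.

Demand slope: (238 − 232)/(29 − 32) = -2, so qd = 296 − 2p.
Supply slope: (230 − 254)/(21 − 25) = 6, so qs = 6p + 104.
Before the tax: set 296 − 2p = 6p + 104 → p* = $24, q* = 248.
With the tax collected from sellers, supply shifts: qs = 6(p − 20) + 104.
Solving gives q = 218 with buyers paying $39 and sellers receiving $19 (the $20 wedge).
The less price-elastic side of the market bears the larger share of a per-unit tax.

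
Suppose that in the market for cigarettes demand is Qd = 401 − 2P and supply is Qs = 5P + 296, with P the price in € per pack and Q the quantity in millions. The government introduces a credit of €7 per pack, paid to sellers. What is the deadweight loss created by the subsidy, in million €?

Without the subsidy, 401 − 2P = 5P + 296 gives 7P = 105, so P* = €15 and Q* = 371.
With a per-unit subsidy paid to sellers, each receives P + 7 per unit sold, so supply becomes Qs = 5(P + 7) + 296.
Solving gives Q = 381 with consumers paying €10 and sellers receiving €17 (the €7 wedge).
Quantity rises by |ΔQ| = |371 − 381| = 10.
DWL = ½ · t · |ΔQ| = ½ · 7 · 10 = €35.

Deadweight loss = €35 million.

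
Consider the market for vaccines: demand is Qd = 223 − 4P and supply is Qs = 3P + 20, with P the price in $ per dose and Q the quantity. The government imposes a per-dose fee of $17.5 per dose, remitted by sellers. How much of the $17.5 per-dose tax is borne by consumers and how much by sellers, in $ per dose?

Consumers bear $7.5 per dose; sellers bear $10 per dose.

Before the tax: set 223 − 4P = 3P + 20 → P* = $29, Q* = 107.
With the tax collected from sellers, supply shifts: Qs = 3(P − 17.5) + 20.
New equilibrium: consumers pay $36.5, sellers receive $19, Q = 77. (Wedge: Pb − Ps = 17.5.)
Burden on consumers: $7.5; on sellers: $10. (They sum to $17.5.)
The less price-elastic side of the market bears the larger share of a per-unit tax.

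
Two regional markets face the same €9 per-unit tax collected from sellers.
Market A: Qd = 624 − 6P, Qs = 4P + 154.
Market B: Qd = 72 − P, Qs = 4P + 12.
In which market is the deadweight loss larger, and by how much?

Market A, by €64.8.

Market A: pre-tax P* = €47, Q* = 342; post-tax Q = 320.4; deadweight loss = €97.2.
Market B: pre-tax P* = €12, Q* = 60; post-tax Q = 52.8; deadweight loss = €32.4.
Difference: €97.2 vs €32.4 → market A is larger by €64.8.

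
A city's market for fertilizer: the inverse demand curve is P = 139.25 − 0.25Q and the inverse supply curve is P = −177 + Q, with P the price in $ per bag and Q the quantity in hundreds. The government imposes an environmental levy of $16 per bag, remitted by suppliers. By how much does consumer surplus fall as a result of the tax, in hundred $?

Consumer surplus falls by $789.12 hundred.

Inverting to Q(P) form: Qd = 557 − 4P; Qs = P + 177.
Without the tax, 557 − 4P = P + 177 gives 5P = 380, so P* = $76 and Q* = 253.
With the tax collected from suppliers, supply shifts: Qs = (P − 16) + 177.
Solving gives Q = 240.2 with consumers paying $79.2 and suppliers receiving $63.2 (the $16 wedge).
ΔCS is the trapezoid between Q = 240.2 and Q = 253 of height $3.2: ½ · (253 + 240.2) · 3.2 = $789.12.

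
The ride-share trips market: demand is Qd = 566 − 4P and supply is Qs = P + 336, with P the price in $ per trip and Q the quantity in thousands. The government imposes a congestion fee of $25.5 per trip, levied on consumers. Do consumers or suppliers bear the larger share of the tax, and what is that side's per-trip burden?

Suppliers bear the larger share: $20.4 per trip.

Before the tax: set 566 − 4P = P + 336 → P* = $46, Q* = 382.
With the tax collected from consumers, demand (in seller-price terms) shifts: Qd = 566 − 4(P + 25.5).
Solving gives Q = 361.6 with consumers paying $51.1 and suppliers receiving $25.6 (the $25.5 wedge).
Per-trip burden: consumers $5.1, suppliers $20.4.
Suppliers take the larger share because supply is less price-elastic here (demand slope 4 vs supply slope 1).
The less price-elastic side of the market bears the larger share of a per-unit tax.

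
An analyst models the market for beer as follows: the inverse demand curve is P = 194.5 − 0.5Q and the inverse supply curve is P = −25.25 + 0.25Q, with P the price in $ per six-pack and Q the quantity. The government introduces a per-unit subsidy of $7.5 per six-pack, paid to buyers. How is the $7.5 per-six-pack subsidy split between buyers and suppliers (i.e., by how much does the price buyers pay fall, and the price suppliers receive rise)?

Buyers gain $5 per six-pack; suppliers gain $2.5 per six-pack.

Inverting to Q(P) form: Qd = 389 − 2P; Qs = 4P + 101.
Before the subsidy: set 389 − 2P = 4P + 101 → P* = $48, Q* = 293.
With a per-unit subsidy paid to buyers, each effectively pays P − 7.5, so demand becomes Qd = 389 − 2(P − 7.5).
Solving gives Q = 303 with buyers paying $43 and suppliers receiving $50.5 (the $7.5 wedge).
Gain to buyers: $5; to suppliers: $2.5. (They sum to $7.5.)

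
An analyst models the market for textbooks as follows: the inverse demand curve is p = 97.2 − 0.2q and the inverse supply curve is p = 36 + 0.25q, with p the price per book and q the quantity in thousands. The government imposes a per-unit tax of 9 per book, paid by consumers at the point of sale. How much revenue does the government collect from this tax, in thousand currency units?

Tax revenue = 1044 thousand.

Inverting to q(p) form: qd = 486 − 5p; qs = 4p − 144.
Before the tax: set 486 − 5p = 4p − 144 → p* = 70, q* = 136.
With the tax collected from consumers, demand (in seller-price terms) shifts: qd = 486 − 5(p + 9).
New equilibrium: consumers pay 74, sellers receive 65, q = 116. (Wedge: pb − ps = 9.)
Revenue = t · Q = 9 · 116 = 1044.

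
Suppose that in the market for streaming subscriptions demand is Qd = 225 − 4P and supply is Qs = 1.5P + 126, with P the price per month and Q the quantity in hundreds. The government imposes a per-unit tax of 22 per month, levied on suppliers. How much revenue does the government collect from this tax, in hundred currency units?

Before the tax: set 225 − 4P = 1.5P + 126 → P* = 18, Q* = 153.
With the tax collected from suppliers, supply shifts: Qs = 1.5(P − 22) + 126.
New equilibrium: consumers pay 24, suppliers receive 2, Q = 129. (Wedge: Pb − Ps = 22.)
Revenue = t · Q = 22 · 129 = 2838.

Tax revenue = 2838 hundred.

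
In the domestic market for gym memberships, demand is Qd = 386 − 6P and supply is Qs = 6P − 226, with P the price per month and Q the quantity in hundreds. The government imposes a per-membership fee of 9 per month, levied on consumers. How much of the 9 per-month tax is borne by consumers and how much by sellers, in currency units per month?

Before the tax: set 386 − 6P = 6P − 226 → P* = 51, Q* = 80.
With the tax collected from consumers, demand (in seller-price terms) shifts: Qd = 386 − 6(P + 9).
New equilibrium: consumers pay 55.5, sellers receive 46.5, Q = 53. (Wedge: Pb − Ps = 9.)
Burden on consumers: 4.5; on sellers: 4.5. (They sum to 9.)

Consumers bear 4.5 per month; sellers bear 4.5 per month.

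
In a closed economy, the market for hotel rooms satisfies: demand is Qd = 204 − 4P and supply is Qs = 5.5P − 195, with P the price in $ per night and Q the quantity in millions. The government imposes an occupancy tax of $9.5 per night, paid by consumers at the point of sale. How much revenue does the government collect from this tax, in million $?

Tax revenue = $133 million.

Without the tax, 204 − 4P = 5.5P − 195 gives 9.5P = 399, so P* = $42 and Q* = 36.
With the tax collected from consumers, demand (in seller-price terms) shifts: Qd = 204 − 4(P + 9.5).
Solving gives Q = 14 with consumers paying $47.5 and producers receiving $38 (the $9.5 wedge).
Revenue = t · Q = 9.5 · 14 = $133.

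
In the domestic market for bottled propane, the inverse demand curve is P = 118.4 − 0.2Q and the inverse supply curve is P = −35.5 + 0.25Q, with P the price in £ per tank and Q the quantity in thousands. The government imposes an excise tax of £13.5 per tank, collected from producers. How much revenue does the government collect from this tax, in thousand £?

Inverting to Q(P) form: Qd = 592 − 5P; Qs = 4P + 142.
Before the tax: set 592 − 5P = 4P + 142 → P* = £50, Q* = 342.
With the tax collected from producers, supply shifts: Qs = 4(P − 13.5) + 142.
New equilibrium: buyers pay £56, producers receive £42.5, Q = 312. (Wedge: Pb − Ps = 13.5.)
Revenue = t · Q = 13.5 · 312 = £4212.

Tax revenue = £4212 thousand.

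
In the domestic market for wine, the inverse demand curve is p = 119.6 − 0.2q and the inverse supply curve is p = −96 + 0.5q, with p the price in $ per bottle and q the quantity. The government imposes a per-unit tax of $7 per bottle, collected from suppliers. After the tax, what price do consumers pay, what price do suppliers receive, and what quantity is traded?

Inverting to q(p) form: qd = 598 − 5p; qs = 2p + 192.
Without the tax, 598 − 5p = 2p + 192 gives 7p = 406, so p* = $58 and q* = 308.
With the tax collected from suppliers, supply shifts: qs = 2(p − 7) + 192.
Solving gives q = 298 with consumers paying $60 and suppliers receiving $53 (the $7 wedge).
The less price-elastic side of the market bears the larger share of a per-unit tax.

Consumers pay $60; suppliers receive $53; quantity = 298.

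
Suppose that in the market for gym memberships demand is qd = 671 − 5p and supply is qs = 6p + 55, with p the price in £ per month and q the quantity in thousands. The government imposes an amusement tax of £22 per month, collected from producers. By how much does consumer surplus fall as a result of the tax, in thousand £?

Consumer surplus falls by £4332 thousand.

Before the tax: set 671 − 5p = 6p + 55 → p* = £56, q* = 391.
With the tax collected from producers, supply shifts: qs = 6(p − 22) + 55.
Solving gives q = 331 with consumers paying £68 and producers receiving £46 (the £22 wedge).
ΔCS is the trapezoid between Q = 331 and Q = 391 of height £12: ½ · (391 + 331) · 12 = £4332.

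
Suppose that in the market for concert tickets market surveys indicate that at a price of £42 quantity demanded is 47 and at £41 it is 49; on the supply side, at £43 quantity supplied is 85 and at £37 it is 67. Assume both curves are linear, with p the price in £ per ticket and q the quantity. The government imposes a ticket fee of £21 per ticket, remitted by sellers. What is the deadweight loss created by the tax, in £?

Deadweight loss = £264.6.

Demand slope: (49 − 47)/(41 − 42) = -2, so qd = 131 − 2p.
Supply slope: (67 − 85)/(37 − 43) = 3, so qs = 3p − 44.
Without the tax, 131 − 2p = 3p − 44 gives 5p = 175, so p* = £35 and q* = 61.
With the tax collected from sellers, supply shifts: qs = 3(p − 21) − 44.
New equilibrium: consumers pay £47.6, sellers receive £26.6, q = 35.8. (Wedge: pb − ps = 21.)
Quantity falls by |ΔQ| = |61 − 35.8| = 25.2.
DWL = ½ · t · |ΔQ| = ½ · 21 · 25.2 = £264.6.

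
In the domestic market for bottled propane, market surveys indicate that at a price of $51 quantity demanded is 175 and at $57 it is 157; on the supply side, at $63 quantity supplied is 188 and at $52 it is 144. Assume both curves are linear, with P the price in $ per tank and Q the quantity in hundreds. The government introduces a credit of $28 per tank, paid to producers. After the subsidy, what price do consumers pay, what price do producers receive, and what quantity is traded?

Consumers pay $40; producers receive $68; quantity = 208.

Demand slope: (157 − 175)/(57 − 51) = -3, so Qd = 328 − 3P.
Supply slope: (144 − 188)/(52 − 63) = 4, so Qs = 4P − 64.
Before the subsidy: set 328 − 3P = 4P − 64 → P* = $56, Q* = 160.
With a per-unit subsidy paid to producers, each receives P + 28 per unit sold, so supply becomes Qs = 4(P + 28) − 64.
Solving gives Q = 208 with consumers paying $40 and producers receiving $68 (the $28 wedge).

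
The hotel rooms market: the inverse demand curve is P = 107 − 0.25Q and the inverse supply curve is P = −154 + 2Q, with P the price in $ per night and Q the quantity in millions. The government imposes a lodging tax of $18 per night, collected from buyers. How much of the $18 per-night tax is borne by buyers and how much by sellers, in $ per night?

Inverting to Q(P) form: Qd = 428 − 4P; Qs = 0.5P + 77.
Before the tax: set 428 − 4P = 0.5P + 77 → P* = $78, Q* = 116.
With the tax collected from buyers, demand (in seller-price terms) shifts: Qd = 428 − 4(P + 18).
Solving gives Q = 108 with buyers paying $80 and sellers receiving $62 (the $18 wedge).
Burden on buyers: $2; on sellers: $16. (They sum to $18.)

Buyers bear $2 per night; sellers bear $16 per night.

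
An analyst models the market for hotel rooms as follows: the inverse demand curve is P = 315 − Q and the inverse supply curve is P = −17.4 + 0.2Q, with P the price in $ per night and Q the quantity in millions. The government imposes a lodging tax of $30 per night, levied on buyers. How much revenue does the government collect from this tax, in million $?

Inverting to Q(P) form: Qd = 315 − P; Qs = 5P + 87.
Before the tax: set 315 − P = 5P + 87 → P* = $38, Q* = 277.
With the tax collected from buyers, demand (in seller-price terms) shifts: Qd = 315 − (P + 30).
New equilibrium: buyers pay $63, suppliers receive $33, Q = 252. (Wedge: Pb − Ps = 30.)
Revenue = t · Q = 30 · 252 = $7560.

Tax revenue = $7560 million.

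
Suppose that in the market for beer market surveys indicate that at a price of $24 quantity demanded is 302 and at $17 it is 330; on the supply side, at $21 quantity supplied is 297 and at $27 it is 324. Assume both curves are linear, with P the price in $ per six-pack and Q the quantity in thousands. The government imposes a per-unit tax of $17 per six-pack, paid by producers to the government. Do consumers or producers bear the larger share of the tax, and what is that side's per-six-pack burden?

Consumers bear the larger share: $9 per six-pack.

Demand slope: (330 − 302)/(17 − 24) = -4, so Qd = 398 − 4P.
Supply slope: (324 − 297)/(27 − 21) = 4.5, so Qs = 4.5P + 202.5.
Without the tax, 398 − 4P = 4.5P + 202.5 gives 8.5P = 195.5, so P* = $23 and Q* = 306.
With the tax collected from producers, supply shifts: Qs = 4.5(P − 17) + 202.5.
Solving gives Q = 270 with consumers paying $32 and producers receiving $15 (the $17 wedge).
Per-six-pack burden: consumers $9, producers $8.
Consumers take the larger share because demand is less price-elastic here (demand slope 4 vs supply slope 4.5).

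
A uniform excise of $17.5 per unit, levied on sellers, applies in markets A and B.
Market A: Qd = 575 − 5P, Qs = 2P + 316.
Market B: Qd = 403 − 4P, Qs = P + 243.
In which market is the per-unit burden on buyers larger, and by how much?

Market A, by $1.5.

Market A: pre-tax P* = $37, Q* = 390; post-tax Q = 365; per-unit burden on buyers = $5.
Market B: pre-tax P* = $32, Q* = 275; post-tax Q = 261; per-unit burden on buyers = $3.5.
Difference: $5 vs $3.5 → market A is larger by $1.5.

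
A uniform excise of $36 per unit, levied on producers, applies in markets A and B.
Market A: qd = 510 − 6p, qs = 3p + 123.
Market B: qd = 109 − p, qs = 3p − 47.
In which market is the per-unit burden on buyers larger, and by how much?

Market A: pre-tax p* = $43, q* = 252; post-tax q = 180; per-unit burden on buyers = $12.
Market B: pre-tax p* = $39, q* = 70; post-tax q = 43; per-unit burden on buyers = $27.
Difference: $12 vs $27 → market B is larger by $15.

Market B, by $15.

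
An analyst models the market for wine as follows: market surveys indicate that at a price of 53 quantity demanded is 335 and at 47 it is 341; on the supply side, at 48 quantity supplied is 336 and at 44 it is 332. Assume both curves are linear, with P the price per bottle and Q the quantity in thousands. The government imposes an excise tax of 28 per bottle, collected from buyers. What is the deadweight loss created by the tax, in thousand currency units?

Demand slope: (341 − 335)/(47 − 53) = -1, so Qd = 388 − P.
Supply slope: (332 − 336)/(44 − 48) = 1, so Qs = P + 288.
Without the tax, 388 − P = P + 288 gives 2P = 100, so P* = 50 and Q* = 338.
With the tax collected from buyers, demand (in seller-price terms) shifts: Qd = 388 − (P + 28).
New equilibrium: buyers pay 64, producers receive 36, Q = 324. (Wedge: Pb − Ps = 28.)
Quantity falls by |ΔQ| = |338 − 324| = 14.
DWL = ½ · t · |ΔQ| = ½ · 28 · 14 = 196.

Deadweight loss = 196 thousand.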